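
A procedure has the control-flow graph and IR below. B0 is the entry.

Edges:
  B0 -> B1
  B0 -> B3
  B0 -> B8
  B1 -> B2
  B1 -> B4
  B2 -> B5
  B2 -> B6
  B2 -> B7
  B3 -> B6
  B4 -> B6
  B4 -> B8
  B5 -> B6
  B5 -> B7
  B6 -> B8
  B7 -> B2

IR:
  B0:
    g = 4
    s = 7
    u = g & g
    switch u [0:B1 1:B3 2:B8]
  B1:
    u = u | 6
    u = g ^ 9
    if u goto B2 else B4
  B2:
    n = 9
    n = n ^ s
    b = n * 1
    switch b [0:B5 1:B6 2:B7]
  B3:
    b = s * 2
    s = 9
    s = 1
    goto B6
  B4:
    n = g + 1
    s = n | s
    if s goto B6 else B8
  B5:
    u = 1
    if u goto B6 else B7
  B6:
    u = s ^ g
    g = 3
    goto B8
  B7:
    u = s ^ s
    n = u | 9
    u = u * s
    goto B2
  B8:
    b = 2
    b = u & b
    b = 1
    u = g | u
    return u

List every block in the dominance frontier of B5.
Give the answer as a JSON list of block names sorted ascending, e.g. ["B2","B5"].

Answer: ["B6", "B7"]

Analysis:
idom tree: B1←B0 B2←B1 B3←B0 B4←B1 B5←B2 B6←B0 B7←B2 B8←B0
Dom∩ at merges:
  B2: preds {B1,B7}: {B0,B1} ∩ {B0,B1,B2,B7} = {B0,B1}; idom=B1
  B6: preds {B2,B3,B4,B5}: {B0,B1,B2} ∩ {B0,B3} ∩ {B0,B1,B4} ∩ {B0,B1,B2,B5} = {B0}; idom=B0
  B7: preds {B2,B5}: {B0,B1,B2} ∩ {B0,B1,B2,B5} = {B0,B1,B2}; idom=B2
  B8: preds {B0,B4,B6}: {B0} ∩ {B0,B1,B4} ∩ {B0,B6} = {B0}; idom=B0

DF derivation:
  B2←B1: walk · to B1
  B2←B7: walk B7→B2 to B1
  B6←B2: walk B2→B1 to B0
  B6←B3: walk B3 to B0
  B6←B4: walk B4→B1 to B0
  B6←B5: walk B5→B2→B1 to B0
  B7←B2: walk · to B2
  B7←B5: walk B5 to B2
  B8←B0: walk · to B0
  B8←B4: walk B4→B1 to B0
  B8←B6: walk B6 to B0
  B0: DF=∅
  B1: DF={B6,B8}
  B2: DF={B2,B6}
  B3: DF={B6}
  B4: DF={B6,B8}
  B5: DF={B6,B7}
  B6: DF={B8}
  B7: DF={B2}
  B8: DF=∅

DF(B5) = ["B6", "B7"]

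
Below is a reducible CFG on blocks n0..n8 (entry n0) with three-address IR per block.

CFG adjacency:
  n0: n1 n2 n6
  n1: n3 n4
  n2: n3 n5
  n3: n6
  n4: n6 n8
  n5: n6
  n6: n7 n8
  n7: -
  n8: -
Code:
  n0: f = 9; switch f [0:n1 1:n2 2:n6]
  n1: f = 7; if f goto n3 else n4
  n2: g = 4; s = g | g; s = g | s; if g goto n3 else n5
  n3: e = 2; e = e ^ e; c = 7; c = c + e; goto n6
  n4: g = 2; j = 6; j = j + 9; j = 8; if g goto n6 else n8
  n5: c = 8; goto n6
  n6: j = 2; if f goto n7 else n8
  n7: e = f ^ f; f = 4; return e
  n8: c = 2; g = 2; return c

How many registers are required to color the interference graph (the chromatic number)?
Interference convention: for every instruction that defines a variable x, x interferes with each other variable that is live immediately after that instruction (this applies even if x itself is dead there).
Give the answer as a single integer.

Answer: 3

Working:
Per-block:
  n0: {f} / ∅
  n1: {f} / ∅
  n2: {g,s} / ∅
  n3: {c,e} / ∅
  n4: {g,j} / ∅
  n5: {c} / ∅
  n6: {j} / {f}
  n7: {e,f} / {f}
  n8: {c,g} / ∅

Liveness:
  n0: in=∅ out={f}
  n1: in=∅ out={f}
  n2: in={f} out={f}
  n3: in={f} out={f}
  n4: in={f} out={f}
  n5: in={f} out={f}
  n6: in={f} out={f}
  n7: in={f} out=∅
  n8: in=∅ out=∅

Conflict graph:
  c↔{e,f,g}
  e↔{c,f}
  f↔{c,e,g,j,s}
  g↔{c,f,j,s}
  j↔{f,g}
  s↔{f,g}

Colouring:
  lower bound: {c,e,f} mutually conflict ⇒ χ ≥ 3
  assign c→c2 e→c1 f→c0 g→c1 j→c2 s→c2 — no edge inside a register ⇒ χ ≤ 3
  χ = 3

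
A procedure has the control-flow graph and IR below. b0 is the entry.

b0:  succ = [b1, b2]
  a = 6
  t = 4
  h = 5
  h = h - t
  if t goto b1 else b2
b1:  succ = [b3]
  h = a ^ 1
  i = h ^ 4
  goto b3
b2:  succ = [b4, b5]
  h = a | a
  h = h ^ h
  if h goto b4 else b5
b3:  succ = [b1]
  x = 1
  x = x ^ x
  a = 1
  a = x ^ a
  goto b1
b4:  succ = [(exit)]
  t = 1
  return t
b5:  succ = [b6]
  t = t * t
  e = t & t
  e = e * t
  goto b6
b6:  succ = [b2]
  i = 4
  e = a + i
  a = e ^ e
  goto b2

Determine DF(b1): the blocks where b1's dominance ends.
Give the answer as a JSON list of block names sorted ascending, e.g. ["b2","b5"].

Answer: ["b1"]

Working:
idom tree: b1←b0 b2←b0 b3←b1 b4←b2 b5←b2 b6←b5
Dom∩ at merges:
  b1: preds {b0,b3}: {b0} ∩ {b0,b1,b3} = {b0}; idom=b0
  b2: preds {b0,b6}: {b0} ∩ {b0,b2,b5,b6} = {b0}; idom=b0

Frontier:
  b1←b0: walk · to b0
  b1←b3: walk b3→b1 to b0
  b2←b0: walk · to b0
  b2←b6: walk b6→b5→b2 to b0
  DF(b0)=∅
  DF(b1)={b1}
  DF(b2)={b2}
  DF(b3)={b1}
  DF(b4)=∅
  DF(b5)={b2}
  DF(b6)={b2}

DF(b1) = ["b1"]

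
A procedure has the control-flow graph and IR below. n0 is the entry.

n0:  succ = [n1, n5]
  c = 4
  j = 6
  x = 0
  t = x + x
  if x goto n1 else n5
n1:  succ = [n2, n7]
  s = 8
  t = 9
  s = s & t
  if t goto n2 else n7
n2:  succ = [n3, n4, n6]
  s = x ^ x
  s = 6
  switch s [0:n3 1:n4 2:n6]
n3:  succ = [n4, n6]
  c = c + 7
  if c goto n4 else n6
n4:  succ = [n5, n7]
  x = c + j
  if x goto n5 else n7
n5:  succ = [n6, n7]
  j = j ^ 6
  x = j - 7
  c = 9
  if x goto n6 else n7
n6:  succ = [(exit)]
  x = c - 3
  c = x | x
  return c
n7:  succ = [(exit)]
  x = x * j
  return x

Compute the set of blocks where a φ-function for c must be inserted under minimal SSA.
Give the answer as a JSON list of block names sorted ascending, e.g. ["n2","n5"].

Answer: ["n4", "n5", "n6", "n7"]

Working:
idom tree: n1←n0 n2←n1 n3←n2 n4←n2 n5←n0 n6←n0 n7←n0
Dom at joins:
  n4: preds {n2,n3}: {n0,n1,n2} ∩ {n0,n1,n2,n3} = {n0,n1,n2}; idom=n2
  n5: preds {n0,n4}: {n0} ∩ {n0,n1,n2,n4} = {n0}; idom=n0
  n6: preds {n2,n3,n5}: {n0,n1,n2} ∩ {n0,n1,n2,n3} ∩ {n0,n5} = {n0}; idom=n0
  n7: preds {n1,n4,n5}: {n0,n1} ∩ {n0,n1,n2,n4} ∩ {n0,n5} = {n0}; idom=n0

DF derivation:
  join n4 pred n2: · stop@n2
  join n4 pred n3: n3 stop@n2
  join n5 pred n0: · stop@n0
  join n5 pred n4: n4→n2→n1 stop@n0
  join n6 pred n2: n2→n1 stop@n0
  join n6 pred n3: n3→n2→n1 stop@n0
  join n6 pred n5: n5 stop@n0
  join n7 pred n1: n1 stop@n0
  join n7 pred n4: n4→n2→n1 stop@n0
  join n7 pred n5: n5 stop@n0
  n0 → ∅
  n1 → {n5,n6,n7}
  n2 → {n5,n6,n7}
  n3 → {n4,n6}
  n4 → {n5,n7}
  n5 → {n6,n7}
  n6 → ∅
  n7 → ∅

φ for c: defs {n0,n3,n5,n6}
  DF⁺ = {n4,n5,n6,n7}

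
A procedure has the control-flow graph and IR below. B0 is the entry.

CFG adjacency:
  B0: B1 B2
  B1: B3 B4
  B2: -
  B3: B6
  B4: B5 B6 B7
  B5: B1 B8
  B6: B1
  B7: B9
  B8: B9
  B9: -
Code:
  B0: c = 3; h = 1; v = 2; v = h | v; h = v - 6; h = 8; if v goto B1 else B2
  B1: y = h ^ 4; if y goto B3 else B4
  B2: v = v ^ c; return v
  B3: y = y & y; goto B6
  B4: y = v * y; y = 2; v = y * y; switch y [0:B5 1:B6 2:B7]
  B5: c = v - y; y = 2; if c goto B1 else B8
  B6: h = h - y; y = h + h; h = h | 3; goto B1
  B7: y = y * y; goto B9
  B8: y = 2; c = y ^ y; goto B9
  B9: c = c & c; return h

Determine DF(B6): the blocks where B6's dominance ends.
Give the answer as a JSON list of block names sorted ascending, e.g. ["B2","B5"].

idom tree: B1←B0 B2←B0 B3←B1 B4←B1 B5←B4 B6←B1 B7←B4 B8←B5 B9←B4
Join-block Dom:
  B1: preds {B0,B5,B6}: {B0} ∩ {B0,B1,B4,B5} ∩ {B0,B1,B6} = {B0}; idom=B0
  B6: preds {B3,B4}: {B0,B1,B3} ∩ {B0,B1,B4} = {B0,B1}; idom=B1
  B9: preds {B7,B8}: {B0,B1,B4,B7} ∩ {B0,B1,B4,B5,B8} = {B0,B1,B4}; idom=B4

Frontier:
  B1←B0: walk · to B0
  B1←B5: walk B5→B4→B1 to B0
  B1←B6: walk B6→B1 to B0
  B6←B3: walk B3 to B1
  B6←B4: walk B4 to B1
  B9←B7: walk B7 to B4
  B9←B8: walk B8→B5 to B4
  B0 → ∅
  B1 → {B1}
  B2 → ∅
  B3 → {B6}
  B4 → {B1,B6}
  B5 → {B1,B9}
  B6 → {B1}
  B7 → {B9}
  B8 → {B9}
  B9 → ∅

DF(B6) = ["B1"]

Answer: ["B1"]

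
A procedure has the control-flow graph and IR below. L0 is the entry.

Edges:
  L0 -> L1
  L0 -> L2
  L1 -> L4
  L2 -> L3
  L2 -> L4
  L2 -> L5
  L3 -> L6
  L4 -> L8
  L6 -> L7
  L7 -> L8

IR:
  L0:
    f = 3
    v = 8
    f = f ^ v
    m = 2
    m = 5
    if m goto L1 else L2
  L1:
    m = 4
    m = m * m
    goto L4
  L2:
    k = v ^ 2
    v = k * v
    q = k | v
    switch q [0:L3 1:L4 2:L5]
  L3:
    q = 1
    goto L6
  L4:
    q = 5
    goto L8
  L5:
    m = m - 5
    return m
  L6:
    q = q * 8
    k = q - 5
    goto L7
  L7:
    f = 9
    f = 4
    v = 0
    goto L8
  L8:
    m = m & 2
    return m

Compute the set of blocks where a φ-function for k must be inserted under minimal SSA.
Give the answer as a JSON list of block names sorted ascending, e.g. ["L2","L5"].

Answer: ["L4", "L8"]

Analysis:
idom tree: L1←L0 L2←L0 L3←L2 L4←L0 L5←L2 L6←L3 L7←L6 L8←L0
Dom∩ at merges:
  L4: preds {L1,L2}: {L0,L1} ∩ {L0,L2} = {L0}; idom=L0
  L8: preds {L4,L7}: {L0,L4} ∩ {L0,L2,L3,L6,L7} = {L0}; idom=L0

Frontier:
  join L4 pred L1: L1 stop@L0
  join L4 pred L2: L2 stop@L0
  join L8 pred L4: L4 stop@L0
  join L8 pred L7: L7→L6→L3→L2 stop@L0
  L0 → ∅
  L1 → {L4}
  L2 → {L4,L8}
  L3 → {L8}
  L4 → {L8}
  L5 → ∅
  L6 → {L8}
  L7 → {L8}
  L8 → ∅

φ for k: defs {L2,L6}
  DF⁺ = {L4,L8}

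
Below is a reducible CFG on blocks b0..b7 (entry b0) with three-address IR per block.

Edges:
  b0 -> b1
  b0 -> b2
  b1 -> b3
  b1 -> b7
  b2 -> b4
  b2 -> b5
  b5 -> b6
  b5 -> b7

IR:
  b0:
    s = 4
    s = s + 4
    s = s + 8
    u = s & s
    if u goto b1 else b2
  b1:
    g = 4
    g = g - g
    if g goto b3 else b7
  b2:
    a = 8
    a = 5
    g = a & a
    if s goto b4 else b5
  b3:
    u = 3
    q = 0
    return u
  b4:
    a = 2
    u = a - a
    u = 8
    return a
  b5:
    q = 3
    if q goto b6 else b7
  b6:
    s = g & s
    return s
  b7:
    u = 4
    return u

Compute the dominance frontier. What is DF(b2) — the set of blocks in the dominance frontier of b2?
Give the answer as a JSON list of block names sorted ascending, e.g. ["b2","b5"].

Answer: ["b7"]

Derivation:
idom tree: b1←b0 b2←b0 b3←b1 b4←b2 b5←b2 b6←b5 b7←b0
Dom at joins:
  b7: preds {b1,b5}: {b0,b1} ∩ {b0,b2,b5} = {b0}; idom=b0

DF walk-up:
  join b7 pred b1: b1 stop@b0
  join b7 pred b5: b5→b2 stop@b0
  b0: DF=∅
  b1: DF={b7}
  b2: DF={b7}
  b3: DF=∅
  b4: DF=∅
  b5: DF={b7}
  b6: DF=∅
  b7: DF=∅

DF(b2) = ["b7"]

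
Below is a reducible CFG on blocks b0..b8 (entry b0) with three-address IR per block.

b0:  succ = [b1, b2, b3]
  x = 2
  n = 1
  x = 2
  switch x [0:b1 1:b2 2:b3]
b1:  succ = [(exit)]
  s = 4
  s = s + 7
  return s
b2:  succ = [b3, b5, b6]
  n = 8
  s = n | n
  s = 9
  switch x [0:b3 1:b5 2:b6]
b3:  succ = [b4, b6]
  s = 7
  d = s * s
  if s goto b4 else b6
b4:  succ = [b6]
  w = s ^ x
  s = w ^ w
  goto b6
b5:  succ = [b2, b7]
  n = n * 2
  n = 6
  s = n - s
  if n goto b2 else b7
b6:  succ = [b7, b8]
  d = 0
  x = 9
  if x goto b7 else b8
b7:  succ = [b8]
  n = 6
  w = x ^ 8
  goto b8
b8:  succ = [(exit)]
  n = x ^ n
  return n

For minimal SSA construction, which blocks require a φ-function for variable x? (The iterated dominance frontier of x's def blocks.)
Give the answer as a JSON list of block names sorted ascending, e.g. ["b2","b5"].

idom tree: b1←b0 b2←b0 b3←b0 b4←b3 b5←b2 b6←b0 b7←b0 b8←b0
Join-block Dom:
  b2: preds {b0,b5}: {b0} ∩ {b0,b2,b5} = {b0}; idom=b0
  b3: preds {b0,b2}: {b0} ∩ {b0,b2} = {b0}; idom=b0
  b6: preds {b2,b3,b4}: {b0,b2} ∩ {b0,b3} ∩ {b0,b3,b4} = {b0}; idom=b0
  b7: preds {b5,b6}: {b0,b2,b5} ∩ {b0,b6} = {b0}; idom=b0
  b8: preds {b6,b7}: {b0,b6} ∩ {b0,b7} = {b0}; idom=b0

DF derivation:
  b2←b0: walk · to b0
  b2←b5: walk b5→b2 to b0
  b3←b0: walk · to b0
  b3←b2: walk b2 to b0
  b6←b2: walk b2 to b0
  b6←b3: walk b3 to b0
  b6←b4: walk b4→b3 to b0
  b7←b5: walk b5→b2 to b0
  b7←b6: walk b6 to b0
  b8←b6: walk b6 to b0
  b8←b7: walk b7 to b0
  b0 → ∅
  b1 → ∅
  b2 → {b2,b3,b6,b7}
  b3 → {b6}
  b4 → {b6}
  b5 → {b2,b7}
  b6 → {b7,b8}
  b7 → {b8}
  b8 → ∅

φ for x: defs {b0,b6}
  DF⁺ = {b7,b8}

Answer: ["b7", "b8"]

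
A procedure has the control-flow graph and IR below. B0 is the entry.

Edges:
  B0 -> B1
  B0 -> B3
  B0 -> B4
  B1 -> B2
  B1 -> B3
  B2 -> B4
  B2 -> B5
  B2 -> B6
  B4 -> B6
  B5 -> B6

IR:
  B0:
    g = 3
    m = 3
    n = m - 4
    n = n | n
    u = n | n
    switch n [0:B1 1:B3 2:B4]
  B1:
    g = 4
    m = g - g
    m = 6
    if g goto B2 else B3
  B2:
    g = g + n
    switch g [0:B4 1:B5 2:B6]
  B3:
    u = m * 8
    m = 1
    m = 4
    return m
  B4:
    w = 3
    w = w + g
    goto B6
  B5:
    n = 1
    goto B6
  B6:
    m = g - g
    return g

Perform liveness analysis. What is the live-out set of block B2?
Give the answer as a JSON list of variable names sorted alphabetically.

Block summaries:
  B0: {g,m,n,u} / ∅
  B1: {g,m} / ∅
  B2: {g} / {g,n}
  B3: {m,u} / {m}
  B4: {w} / {g}
  B5: {n} / ∅
  B6: {m} / {g}

Live sets:
  live B0: ∅→{g,m,n}
  live B1: {n}→{g,m,n}
  live B2: {g,n}→{g}
  live B3: {m}→∅
  live B4: {g}→{g}
  live B5: {g}→{g}
  live B6: {g}→∅

live-out(B2) = ["g"]

Answer: ["g"]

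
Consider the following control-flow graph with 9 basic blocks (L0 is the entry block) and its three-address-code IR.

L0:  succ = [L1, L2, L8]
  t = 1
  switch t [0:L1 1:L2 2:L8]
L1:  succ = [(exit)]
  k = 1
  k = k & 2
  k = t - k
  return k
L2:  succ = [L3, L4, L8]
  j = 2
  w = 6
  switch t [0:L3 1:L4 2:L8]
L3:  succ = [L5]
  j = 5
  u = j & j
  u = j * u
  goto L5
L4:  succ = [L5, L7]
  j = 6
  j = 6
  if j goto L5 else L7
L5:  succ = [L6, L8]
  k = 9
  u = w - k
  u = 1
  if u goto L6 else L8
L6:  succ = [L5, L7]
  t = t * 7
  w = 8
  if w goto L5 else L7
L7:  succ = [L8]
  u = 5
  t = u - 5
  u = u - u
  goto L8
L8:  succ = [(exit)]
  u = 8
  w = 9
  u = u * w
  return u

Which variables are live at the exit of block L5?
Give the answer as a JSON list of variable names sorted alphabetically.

Answer: ["t"]

Analysis:
Block summaries:
  L0 def {t} use ∅
  L1 def {k} use {t}
  L2 def {j,w} use {t}
  L3 def {j,u} use ∅
  L4 def {j} use ∅
  L5 def {k,u} use {w}
  L6 def {t,w} use {t}
  L7 def {t,u} use ∅
  L8 def {u,w} use ∅

Live sets:
  live L0: ∅→{t}
  live L1: {t}→∅
  live L2: {t}→{t,w}
  live L3: {t,w}→{t,w}
  live L4: {t,w}→{t,w}
  live L5: {t,w}→{t}
  live L6: {t}→{t,w}
  live L7: ∅→∅
  live L8: ∅→∅

live-out(L5) = ["t"]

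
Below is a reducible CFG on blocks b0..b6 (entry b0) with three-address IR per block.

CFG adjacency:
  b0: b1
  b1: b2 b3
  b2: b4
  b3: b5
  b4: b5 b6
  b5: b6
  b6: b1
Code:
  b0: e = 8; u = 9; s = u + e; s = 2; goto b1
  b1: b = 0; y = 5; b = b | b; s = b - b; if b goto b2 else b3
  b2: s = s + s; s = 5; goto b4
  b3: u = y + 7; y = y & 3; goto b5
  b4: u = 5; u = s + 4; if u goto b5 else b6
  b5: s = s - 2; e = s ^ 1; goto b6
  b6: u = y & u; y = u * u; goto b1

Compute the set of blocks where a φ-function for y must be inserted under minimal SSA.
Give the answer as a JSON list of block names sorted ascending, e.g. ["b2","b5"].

idom tree: b1←b0 b2←b1 b3←b1 b4←b2 b5←b1 b6←b1
Join-block Dom:
  b1: preds {b0,b6}: {b0} ∩ {b0,b1,b6} = {b0}; idom=b0
  b5: preds {b3,b4}: {b0,b1,b3} ∩ {b0,b1,b2,b4} = {b0,b1}; idom=b1
  b6: preds {b4,b5}: {b0,b1,b2,b4} ∩ {b0,b1,b5} = {b0,b1}; idom=b1

DF walk-up:
  b1←b0: walk · to b0
  b1←b6: walk b6→b1 to b0
  b5←b3: walk b3 to b1
  b5←b4: walk b4→b2 to b1
  b6←b4: walk b4→b2 to b1
  b6←b5: walk b5 to b1
  b0: DF=∅
  b1: DF={b1}
  b2: DF={b5,b6}
  b3: DF={b5}
  b4: DF={b5,b6}
  b5: DF={b6}
  b6: DF={b1}

φ for y: defs {b1,b3,b6}
  DF⁺ = {b1,b5,b6}

Answer: ["b1", "b5", "b6"]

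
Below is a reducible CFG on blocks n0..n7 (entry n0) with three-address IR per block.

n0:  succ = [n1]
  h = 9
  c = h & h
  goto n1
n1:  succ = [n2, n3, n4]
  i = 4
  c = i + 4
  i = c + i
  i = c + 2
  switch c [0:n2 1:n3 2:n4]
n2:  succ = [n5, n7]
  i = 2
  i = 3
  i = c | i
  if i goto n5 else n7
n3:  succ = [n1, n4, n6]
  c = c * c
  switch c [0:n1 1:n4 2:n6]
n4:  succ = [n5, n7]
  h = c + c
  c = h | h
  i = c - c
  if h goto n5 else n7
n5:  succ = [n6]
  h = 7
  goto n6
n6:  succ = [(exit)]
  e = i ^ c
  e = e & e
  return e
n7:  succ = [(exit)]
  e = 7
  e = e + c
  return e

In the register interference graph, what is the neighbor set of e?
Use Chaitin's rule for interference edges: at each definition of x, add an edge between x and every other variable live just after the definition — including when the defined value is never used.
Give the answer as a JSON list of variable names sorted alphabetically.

Answer: ["c"]

Derivation:
Per-block:
  n0 def {c,h} use ∅
  n1 def {c,i} use ∅
  n2 def {i} use {c}
  n3 def {c} use {c}
  n4 def {c,h,i} use {c}
  n5 def {h} use ∅
  n6 def {e} use {c,i}
  n7 def {e} use {c}

Backward fixpoint:
  live n0: ∅→∅
  live n1: ∅→{c,i}
  live n2: {c}→{c,i}
  live n3: {c,i}→{c,i}
  live n4: {c}→{c,i}
  live n5: {c,i}→{c,i}
  live n6: {c,i}→∅
  live n7: {c}→∅

Interfere edges:
  c↔{e,h,i}
  e↔{c}
  h↔{c,i}
  i↔{c,h}

N(e) = ["c"]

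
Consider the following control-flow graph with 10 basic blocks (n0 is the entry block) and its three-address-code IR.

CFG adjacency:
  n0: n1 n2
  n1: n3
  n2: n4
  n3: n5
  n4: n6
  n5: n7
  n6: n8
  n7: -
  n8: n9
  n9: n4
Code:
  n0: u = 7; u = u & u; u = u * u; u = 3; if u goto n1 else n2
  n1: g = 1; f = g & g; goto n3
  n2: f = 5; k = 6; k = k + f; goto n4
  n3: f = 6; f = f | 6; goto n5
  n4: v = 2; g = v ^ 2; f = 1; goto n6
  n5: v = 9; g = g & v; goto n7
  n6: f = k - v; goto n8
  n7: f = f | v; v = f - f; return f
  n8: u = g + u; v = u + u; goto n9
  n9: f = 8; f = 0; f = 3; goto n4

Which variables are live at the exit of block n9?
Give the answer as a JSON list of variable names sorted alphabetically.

def/use:
  n0: def={u} ue=∅
  n1: def={f,g} ue=∅
  n2: def={f,k} ue=∅
  n3: def={f} ue=∅
  n4: def={f,g,v} ue=∅
  n5: def={g,v} ue={g}
  n6: def={f} ue={k,v}
  n7: def={f,v} ue={f,v}
  n8: def={u,v} ue={g,u}
  n9: def={f} ue=∅

Live sets:
  n0 li=∅ lo={u}
  n1 li=∅ lo={g}
  n2 li={u} lo={k,u}
  n3 li={g} lo={f,g}
  n4 li={k,u} lo={g,k,u,v}
  n5 li={f,g} lo={f,v}
  n6 li={g,k,u,v} lo={g,k,u}
  n7 li={f,v} lo=∅
  n8 li={g,k,u} lo={k,u}
  n9 li={k,u} lo={k,u}

live-out(n9) = ["k", "u"]

Answer: ["k", "u"]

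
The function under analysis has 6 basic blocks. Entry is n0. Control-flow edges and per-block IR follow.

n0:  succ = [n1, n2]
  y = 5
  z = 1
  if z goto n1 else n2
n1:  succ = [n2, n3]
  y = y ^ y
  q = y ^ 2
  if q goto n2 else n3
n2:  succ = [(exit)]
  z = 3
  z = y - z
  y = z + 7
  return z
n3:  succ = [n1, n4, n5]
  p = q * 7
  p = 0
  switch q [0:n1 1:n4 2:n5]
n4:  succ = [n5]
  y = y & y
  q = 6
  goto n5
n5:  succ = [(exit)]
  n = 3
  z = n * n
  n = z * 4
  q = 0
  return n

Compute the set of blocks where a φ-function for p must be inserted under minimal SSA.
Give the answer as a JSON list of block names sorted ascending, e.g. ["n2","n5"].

idom tree: n1←n0 n2←n0 n3←n1 n4←n3 n5←n3
Dom at joins:
  n1: preds {n0,n3}: {n0} ∩ {n0,n1,n3} = {n0}; idom=n0
  n2: preds {n0,n1}: {n0} ∩ {n0,n1} = {n0}; idom=n0
  n5: preds {n3,n4}: {n0,n1,n3} ∩ {n0,n1,n3,n4} = {n0,n1,n3}; idom=n3

DF derivation:
  join n1 pred n0: · stop@n0
  join n1 pred n3: n3→n1 stop@n0
  join n2 pred n0: · stop@n0
  join n2 pred n1: n1 stop@n0
  join n5 pred n3: · stop@n3
  join n5 pred n4: n4 stop@n3
  n0 → ∅
  n1 → {n1,n2}
  n2 → ∅
  n3 → {n1}
  n4 → {n5}
  n5 → ∅

φ for p: defs {n3}
  DF⁺ = {n1,n2}

Answer: ["n1", "n2"]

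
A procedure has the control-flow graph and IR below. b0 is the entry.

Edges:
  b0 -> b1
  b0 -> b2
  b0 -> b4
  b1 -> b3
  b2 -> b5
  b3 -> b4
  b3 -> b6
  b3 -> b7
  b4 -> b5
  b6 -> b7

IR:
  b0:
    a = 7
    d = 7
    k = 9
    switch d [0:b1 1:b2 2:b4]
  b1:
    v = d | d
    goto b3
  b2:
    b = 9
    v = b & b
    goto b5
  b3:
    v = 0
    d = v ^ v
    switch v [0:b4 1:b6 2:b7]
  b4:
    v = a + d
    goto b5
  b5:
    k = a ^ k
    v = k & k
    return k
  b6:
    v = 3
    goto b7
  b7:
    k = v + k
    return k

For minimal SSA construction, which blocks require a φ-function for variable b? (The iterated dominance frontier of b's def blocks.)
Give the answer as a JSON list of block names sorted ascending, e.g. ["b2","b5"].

Answer: ["b5"]

Analysis:
idom tree: b1←b0 b2←b0 b3←b1 b4←b0 b5←b0 b6←b3 b7←b3
Dom∩ at merges:
  b4: preds {b0,b3}: {b0} ∩ {b0,b1,b3} = {b0}; idom=b0
  b5: preds {b2,b4}: {b0,b2} ∩ {b0,b4} = {b0}; idom=b0
  b7: preds {b3,b6}: {b0,b1,b3} ∩ {b0,b1,b3,b6} = {b0,b1,b3}; idom=b3

Frontier:
  b4←b0: walk · to b0
  b4←b3: walk b3→b1 to b0
  b5←b2: walk b2 to b0
  b5←b4: walk b4 to b0
  b7←b3: walk · to b3
  b7←b6: walk b6 to b3
  b0 → ∅
  b1 → {b4}
  b2 → {b5}
  b3 → {b4}
  b4 → {b5}
  b5 → ∅
  b6 → {b7}
  b7 → ∅

φ for b: defs {b2}
  DF⁺ = {b5}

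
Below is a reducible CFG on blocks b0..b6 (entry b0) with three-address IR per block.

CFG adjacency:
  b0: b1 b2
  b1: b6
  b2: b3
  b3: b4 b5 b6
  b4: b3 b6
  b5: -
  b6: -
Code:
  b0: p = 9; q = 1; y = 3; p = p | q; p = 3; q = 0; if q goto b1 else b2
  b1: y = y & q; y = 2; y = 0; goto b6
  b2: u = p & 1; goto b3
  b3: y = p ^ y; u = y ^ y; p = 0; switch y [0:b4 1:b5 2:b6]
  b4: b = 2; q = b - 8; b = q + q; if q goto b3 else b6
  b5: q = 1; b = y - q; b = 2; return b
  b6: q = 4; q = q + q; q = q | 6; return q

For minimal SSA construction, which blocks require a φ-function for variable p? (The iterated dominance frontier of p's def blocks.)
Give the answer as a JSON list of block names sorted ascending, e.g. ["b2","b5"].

idom tree: b1←b0 b2←b0 b3←b2 b4←b3 b5←b3 b6←b0
Dom at joins:
  b3: preds {b2,b4}: {b0,b2} ∩ {b0,b2,b3,b4} = {b0,b2}; idom=b2
  b6: preds {b1,b3,b4}: {b0,b1} ∩ {b0,b2,b3} ∩ {b0,b2,b3,b4} = {b0}; idom=b0

DF walk-up:
  join b3 pred b2: · stop@b2
  join b3 pred b4: b4→b3 stop@b2
  join b6 pred b1: b1 stop@b0
  join b6 pred b3: b3→b2 stop@b0
  join b6 pred b4: b4→b3→b2 stop@b0
  DF(b0)=∅
  DF(b1)={b6}
  DF(b2)={b6}
  DF(b3)={b3,b6}
  DF(b4)={b3,b6}
  DF(b5)=∅
  DF(b6)=∅

φ for p: defs {b0,b3}
  DF⁺ = {b3,b6}

Answer: ["b3", "b6"]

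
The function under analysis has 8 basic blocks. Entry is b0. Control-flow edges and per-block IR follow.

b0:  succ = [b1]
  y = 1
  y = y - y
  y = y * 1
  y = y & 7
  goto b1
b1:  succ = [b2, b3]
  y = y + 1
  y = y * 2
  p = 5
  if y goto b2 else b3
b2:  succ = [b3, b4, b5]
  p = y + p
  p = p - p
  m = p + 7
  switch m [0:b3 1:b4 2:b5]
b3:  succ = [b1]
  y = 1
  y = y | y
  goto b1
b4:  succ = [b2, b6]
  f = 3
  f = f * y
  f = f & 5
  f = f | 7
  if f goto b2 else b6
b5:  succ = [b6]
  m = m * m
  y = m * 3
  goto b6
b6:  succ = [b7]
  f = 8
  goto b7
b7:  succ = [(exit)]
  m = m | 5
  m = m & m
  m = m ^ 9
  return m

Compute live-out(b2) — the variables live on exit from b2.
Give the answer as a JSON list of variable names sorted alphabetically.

def/use:
  b0: {y} / ∅
  b1: {p,y} / {y}
  b2: {m,p} / {p,y}
  b3: {y} / ∅
  b4: {f} / {y}
  b5: {m,y} / {m}
  b6: {f} / ∅
  b7: {m} / {m}

Liveness:
  b0: in=∅ out={y}
  b1: in={y} out={p,y}
  b2: in={p,y} out={m,p,y}
  b3: in=∅ out={y}
  b4: in={m,p,y} out={m,p,y}
  b5: in={m} out={m}
  b6: in={m} out={m}
  b7: in={m} out=∅

live-out(b2) = ["m", "p", "y"]

Answer: ["m", "p", "y"]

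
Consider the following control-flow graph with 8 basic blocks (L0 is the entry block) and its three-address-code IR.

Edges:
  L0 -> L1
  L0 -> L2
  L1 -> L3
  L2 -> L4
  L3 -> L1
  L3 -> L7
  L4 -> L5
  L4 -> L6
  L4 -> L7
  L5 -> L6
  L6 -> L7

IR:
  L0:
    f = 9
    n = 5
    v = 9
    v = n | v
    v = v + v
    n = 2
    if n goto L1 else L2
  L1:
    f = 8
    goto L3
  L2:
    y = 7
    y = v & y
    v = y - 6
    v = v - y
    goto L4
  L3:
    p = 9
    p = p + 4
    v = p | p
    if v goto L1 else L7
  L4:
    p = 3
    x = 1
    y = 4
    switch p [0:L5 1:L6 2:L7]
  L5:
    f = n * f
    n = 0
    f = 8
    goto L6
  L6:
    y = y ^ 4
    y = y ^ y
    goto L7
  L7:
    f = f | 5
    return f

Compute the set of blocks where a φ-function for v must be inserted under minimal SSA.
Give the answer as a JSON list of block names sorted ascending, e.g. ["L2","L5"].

Answer: ["L1", "L7"]

Analysis:
idom tree: L1←L0 L2←L0 L3←L1 L4←L2 L5←L4 L6←L4 L7←L0
Dom∩ at merges:
  L1: preds {L0,L3}: {L0} ∩ {L0,L1,L3} = {L0}; idom=L0
  L6: preds {L4,L5}: {L0,L2,L4} ∩ {L0,L2,L4,L5} = {L0,L2,L4}; idom=L4
  L7: preds {L3,L4,L6}: {L0,L1,L3} ∩ {L0,L2,L4} ∩ {L0,L2,L4,L6} = {L0}; idom=L0

DF walk-up:
  join L1 pred L0: · stop@L0
  join L1 pred L3: L3→L1 stop@L0
  join L6 pred L4: · stop@L4
  join L6 pred L5: L5 stop@L4
  join L7 pred L3: L3→L1 stop@L0
  join L7 pred L4: L4→L2 stop@L0
  join L7 pred L6: L6→L4→L2 stop@L0
  DF(L0)=∅
  DF(L1)={L1,L7}
  DF(L2)={L7}
  DF(L3)={L1,L7}
  DF(L4)={L7}
  DF(L5)={L6}
  DF(L6)={L7}
  DF(L7)=∅

φ for v: defs {L0,L2,L3}
  DF⁺ = {L1,L7}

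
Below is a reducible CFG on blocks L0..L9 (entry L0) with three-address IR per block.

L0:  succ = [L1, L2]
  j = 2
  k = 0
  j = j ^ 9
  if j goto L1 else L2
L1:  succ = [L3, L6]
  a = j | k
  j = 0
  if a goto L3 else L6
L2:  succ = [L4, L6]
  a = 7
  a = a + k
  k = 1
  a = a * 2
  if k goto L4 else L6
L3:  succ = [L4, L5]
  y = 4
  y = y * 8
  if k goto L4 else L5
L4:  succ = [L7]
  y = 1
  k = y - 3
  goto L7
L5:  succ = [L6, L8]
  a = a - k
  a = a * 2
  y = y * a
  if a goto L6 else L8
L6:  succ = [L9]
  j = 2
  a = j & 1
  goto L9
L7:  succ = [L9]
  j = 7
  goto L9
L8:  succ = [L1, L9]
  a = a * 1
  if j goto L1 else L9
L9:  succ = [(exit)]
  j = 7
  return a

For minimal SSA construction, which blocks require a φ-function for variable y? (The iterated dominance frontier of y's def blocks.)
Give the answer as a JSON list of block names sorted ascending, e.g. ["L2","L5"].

Answer: ["L1", "L4", "L6", "L9"]

Working:
idom tree: L1←L0 L2←L0 L3←L1 L4←L0 L5←L3 L6←L0 L7←L4 L8←L5 L9←L0
Join-block Dom:
  L1: preds {L0,L8}: {L0} ∩ {L0,L1,L3,L5,L8} = {L0}; idom=L0
  L4: preds {L2,L3}: {L0,L2} ∩ {L0,L1,L3} = {L0}; idom=L0
  L6: preds {L1,L2,L5}: {L0,L1} ∩ {L0,L2} ∩ {L0,L1,L3,L5} = {L0}; idom=L0
  L9: preds {L6,L7,L8}: {L0,L6} ∩ {L0,L4,L7} ∩ {L0,L1,L3,L5,L8} = {L0}; idom=L0

DF walk-up:
  join L1 pred L0: · stop@L0
  join L1 pred L8: L8→L5→L3→L1 stop@L0
  join L4 pred L2: L2 stop@L0
  join L4 pred L3: L3→L1 stop@L0
  join L6 pred L1: L1 stop@L0
  join L6 pred L2: L2 stop@L0
  join L6 pred L5: L5→L3→L1 stop@L0
  join L9 pred L6: L6 stop@L0
  join L9 pred L7: L7→L4 stop@L0
  join L9 pred L8: L8→L5→L3→L1 stop@L0
  L0 → ∅
  L1 → {L1,L4,L6,L9}
  L2 → {L4,L6}
  L3 → {L1,L4,L6,L9}
  L4 → {L9}
  L5 → {L1,L6,L9}
  L6 → {L9}
  L7 → {L9}
  L8 → {L1,L9}
  L9 → ∅

φ for y: defs {L3,L4,L5}
  DF⁺ = {L1,L4,L6,L9}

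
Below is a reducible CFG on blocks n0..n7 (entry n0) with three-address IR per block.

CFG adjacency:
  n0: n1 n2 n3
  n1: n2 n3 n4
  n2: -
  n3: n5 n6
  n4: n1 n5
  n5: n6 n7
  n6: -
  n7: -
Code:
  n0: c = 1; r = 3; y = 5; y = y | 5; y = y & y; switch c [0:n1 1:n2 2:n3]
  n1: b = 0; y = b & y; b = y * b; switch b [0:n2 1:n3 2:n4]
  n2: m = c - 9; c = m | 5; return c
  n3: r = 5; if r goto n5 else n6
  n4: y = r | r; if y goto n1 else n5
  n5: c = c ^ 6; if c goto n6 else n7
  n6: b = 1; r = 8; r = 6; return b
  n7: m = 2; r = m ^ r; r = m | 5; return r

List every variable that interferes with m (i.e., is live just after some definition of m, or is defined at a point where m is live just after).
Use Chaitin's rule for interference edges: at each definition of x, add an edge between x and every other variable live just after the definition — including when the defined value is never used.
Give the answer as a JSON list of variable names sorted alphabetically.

Answer: ["r"]

Analysis:
def/use:
  n0 def {c,r,y} use ∅
  n1 def {b,y} use {y}
  n2 def {c,m} use {c}
  n3 def {r} use ∅
  n4 def {y} use {r}
  n5 def {c} use {c}
  n6 def {b,r} use ∅
  n7 def {m,r} use {r}

Live sets:
  live n0: ∅→{c,r,y}
  live n1: {c,r,y}→{c,r}
  live n2: {c}→∅
  live n3: {c}→{c,r}
  live n4: {c,r}→{c,r,y}
  live n5: {c,r}→{r}
  live n6: ∅→∅
  live n7: {r}→∅

Interference:
  b — {c,r,y}
  c — {b,r,y}
  m — {r}
  r — {b,c,m,y}
  y — {b,c,r}

N(m) = ["r"]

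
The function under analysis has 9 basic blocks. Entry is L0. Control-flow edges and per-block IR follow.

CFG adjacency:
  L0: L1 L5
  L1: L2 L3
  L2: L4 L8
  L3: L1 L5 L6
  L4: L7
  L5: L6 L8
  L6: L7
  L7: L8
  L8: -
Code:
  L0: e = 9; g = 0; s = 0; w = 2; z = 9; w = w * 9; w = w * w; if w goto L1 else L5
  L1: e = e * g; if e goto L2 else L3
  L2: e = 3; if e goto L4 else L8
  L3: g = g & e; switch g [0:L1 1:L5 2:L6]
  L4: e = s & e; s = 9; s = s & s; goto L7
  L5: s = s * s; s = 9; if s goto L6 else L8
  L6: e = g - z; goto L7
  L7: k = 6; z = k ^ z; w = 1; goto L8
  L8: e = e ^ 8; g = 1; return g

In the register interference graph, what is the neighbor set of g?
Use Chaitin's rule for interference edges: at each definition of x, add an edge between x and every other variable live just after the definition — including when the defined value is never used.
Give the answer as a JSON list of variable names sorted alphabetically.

Answer: ["e", "s", "w", "z"]

Working:
Per-block:
  L0 def {e,g,s,w,z} use ∅
  L1 def {e} use {e,g}
  L2 def {e} use ∅
  L3 def {g} use {e,g}
  L4 def {e,s} use {e,s}
  L5 def {s} use {s}
  L6 def {e} use {g,z}
  L7 def {k,w,z} use {z}
  L8 def {e,g} use {e}

Backward fixpoint:
  L0: in=∅ out={e,g,s,z}
  L1: in={e,g,s,z} out={e,g,s,z}
  L2: in={s,z} out={e,s,z}
  L3: in={e,g,s,z} out={e,g,s,z}
  L4: in={e,s,z} out={e,z}
  L5: in={e,g,s,z} out={e,g,z}
  L6: in={g,z} out={e,z}
  L7: in={e,z} out={e}
  L8: in={e} out=∅

Interfere edges:
  e — {g,k,s,w,z}
  g — {e,s,w,z}
  k — {e,z}
  s — {e,g,w,z}
  w — {e,g,s,z}
  z — {e,g,k,s,w}

N(g) = ["e", "s", "w", "z"]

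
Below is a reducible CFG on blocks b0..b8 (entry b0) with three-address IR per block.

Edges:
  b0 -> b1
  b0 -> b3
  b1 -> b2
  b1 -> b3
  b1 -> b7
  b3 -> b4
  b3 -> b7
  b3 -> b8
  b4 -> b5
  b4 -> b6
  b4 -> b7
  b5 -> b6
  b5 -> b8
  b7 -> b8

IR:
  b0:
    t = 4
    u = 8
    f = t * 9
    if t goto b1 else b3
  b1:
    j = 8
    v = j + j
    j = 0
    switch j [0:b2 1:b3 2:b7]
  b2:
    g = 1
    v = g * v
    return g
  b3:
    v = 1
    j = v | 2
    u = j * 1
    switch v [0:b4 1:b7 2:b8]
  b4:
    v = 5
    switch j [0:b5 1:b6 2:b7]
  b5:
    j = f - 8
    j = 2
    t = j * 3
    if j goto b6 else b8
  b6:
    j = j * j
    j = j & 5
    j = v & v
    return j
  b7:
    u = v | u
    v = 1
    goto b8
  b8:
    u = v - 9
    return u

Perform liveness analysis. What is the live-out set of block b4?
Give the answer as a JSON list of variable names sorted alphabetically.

Per-block:
  b0 def {f,t,u} use ∅
  b1 def {j,v} use ∅
  b2 def {g,v} use {v}
  b3 def {j,u,v} use ∅
  b4 def {v} use {j}
  b5 def {j,t} use {f}
  b6 def {j} use {j,v}
  b7 def {u,v} use {u,v}
  b8 def {u} use {v}

Backward fixpoint:
  b0: in=∅ out={f,u}
  b1: in={f,u} out={f,u,v}
  b2: in={v} out=∅
  b3: in={f} out={f,j,u,v}
  b4: in={f,j,u} out={f,j,u,v}
  b5: in={f,v} out={j,v}
  b6: in={j,v} out=∅
  b7: in={u,v} out={v}
  b8: in={v} out=∅

live-out(b4) = ["f", "j", "u", "v"]

Answer: ["f", "j", "u", "v"]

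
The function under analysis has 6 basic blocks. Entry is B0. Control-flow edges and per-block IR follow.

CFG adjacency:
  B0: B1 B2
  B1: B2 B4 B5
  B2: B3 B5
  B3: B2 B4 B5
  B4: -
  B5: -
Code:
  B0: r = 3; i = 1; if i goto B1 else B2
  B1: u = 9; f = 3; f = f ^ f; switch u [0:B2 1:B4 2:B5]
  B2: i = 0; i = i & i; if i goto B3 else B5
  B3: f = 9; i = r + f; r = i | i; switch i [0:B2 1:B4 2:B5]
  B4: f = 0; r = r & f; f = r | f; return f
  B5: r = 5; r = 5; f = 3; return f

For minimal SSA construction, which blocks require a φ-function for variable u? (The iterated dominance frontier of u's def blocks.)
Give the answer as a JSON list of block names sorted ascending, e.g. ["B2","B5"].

Answer: ["B2", "B4", "B5"]

Analysis:
idom tree: B1←B0 B2←B0 B3←B2 B4←B0 B5←B0
Dom∩ at merges:
  B2: preds {B0,B1,B3}: {B0} ∩ {B0,B1} ∩ {B0,B2,B3} = {B0}; idom=B0
  B4: preds {B1,B3}: {B0,B1} ∩ {B0,B2,B3} = {B0}; idom=B0
  B5: preds {B1,B2,B3}: {B0,B1} ∩ {B0,B2} ∩ {B0,B2,B3} = {B0}; idom=B0

Frontier:
  join B2 pred B0: · stop@B0
  join B2 pred B1: B1 stop@B0
  join B2 pred B3: B3→B2 stop@B0
  join B4 pred B1: B1 stop@B0
  join B4 pred B3: B3→B2 stop@B0
  join B5 pred B1: B1 stop@B0
  join B5 pred B2: B2 stop@B0
  join B5 pred B3: B3→B2 stop@B0
  B0 → ∅
  B1 → {B2,B4,B5}
  B2 → {B2,B4,B5}
  B3 → {B2,B4,B5}
  B4 → ∅
  B5 → ∅

φ for u: defs {B1}
  DF⁺ = {B2,B4,B5}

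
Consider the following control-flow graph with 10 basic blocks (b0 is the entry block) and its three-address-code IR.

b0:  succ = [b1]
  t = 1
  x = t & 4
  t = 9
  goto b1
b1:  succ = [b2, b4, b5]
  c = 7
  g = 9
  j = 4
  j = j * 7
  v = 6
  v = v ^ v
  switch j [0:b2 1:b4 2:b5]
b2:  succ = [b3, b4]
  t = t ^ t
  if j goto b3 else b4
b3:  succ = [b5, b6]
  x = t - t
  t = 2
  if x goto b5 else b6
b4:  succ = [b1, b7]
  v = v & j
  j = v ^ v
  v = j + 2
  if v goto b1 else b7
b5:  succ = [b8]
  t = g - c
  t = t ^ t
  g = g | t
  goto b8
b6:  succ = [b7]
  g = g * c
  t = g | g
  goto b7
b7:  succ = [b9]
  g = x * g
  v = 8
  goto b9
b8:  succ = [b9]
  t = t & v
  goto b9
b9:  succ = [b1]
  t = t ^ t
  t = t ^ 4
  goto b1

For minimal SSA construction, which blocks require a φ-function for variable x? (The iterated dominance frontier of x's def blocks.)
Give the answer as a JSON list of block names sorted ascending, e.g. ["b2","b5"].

Answer: ["b1", "b5", "b7", "b9"]

Working:
idom tree: b1←b0 b2←b1 b3←b2 b4←b1 b5←b1 b6←b3 b7←b1 b8←b5 b9←b1
Join-block Dom:
  b1: preds {b0,b4,b9}: {b0} ∩ {b0,b1,b4} ∩ {b0,b1,b9} = {b0}; idom=b0
  b4: preds {b1,b2}: {b0,b1} ∩ {b0,b1,b2} = {b0,b1}; idom=b1
  b5: preds {b1,b3}: {b0,b1} ∩ {b0,b1,b2,b3} = {b0,b1}; idom=b1
  b7: preds {b4,b6}: {b0,b1,b4} ∩ {b0,b1,b2,b3,b6} = {b0,b1}; idom=b1
  b9: preds {b7,b8}: {b0,b1,b7} ∩ {b0,b1,b5,b8} = {b0,b1}; idom=b1

DF derivation:
  b1←b0: walk · to b0
  b1←b4: walk b4→b1 to b0
  b1←b9: walk b9→b1 to b0
  b4←b1: walk · to b1
  b4←b2: walk b2 to b1
  b5←b1: walk · to b1
  b5←b3: walk b3→b2 to b1
  b7←b4: walk b4 to b1
  b7←b6: walk b6→b3→b2 to b1
  b9←b7: walk b7 to b1
  b9←b8: walk b8→b5 to b1
  DF(b0)=∅
  DF(b1)={b1}
  DF(b2)={b4,b5,b7}
  DF(b3)={b5,b7}
  DF(b4)={b1,b7}
  DF(b5)={b9}
  DF(b6)={b7}
  DF(b7)={b9}
  DF(b8)={b9}
  DF(b9)={b1}

φ for x: defs {b0,b3}
  DF⁺ = {b1,b5,b7,b9}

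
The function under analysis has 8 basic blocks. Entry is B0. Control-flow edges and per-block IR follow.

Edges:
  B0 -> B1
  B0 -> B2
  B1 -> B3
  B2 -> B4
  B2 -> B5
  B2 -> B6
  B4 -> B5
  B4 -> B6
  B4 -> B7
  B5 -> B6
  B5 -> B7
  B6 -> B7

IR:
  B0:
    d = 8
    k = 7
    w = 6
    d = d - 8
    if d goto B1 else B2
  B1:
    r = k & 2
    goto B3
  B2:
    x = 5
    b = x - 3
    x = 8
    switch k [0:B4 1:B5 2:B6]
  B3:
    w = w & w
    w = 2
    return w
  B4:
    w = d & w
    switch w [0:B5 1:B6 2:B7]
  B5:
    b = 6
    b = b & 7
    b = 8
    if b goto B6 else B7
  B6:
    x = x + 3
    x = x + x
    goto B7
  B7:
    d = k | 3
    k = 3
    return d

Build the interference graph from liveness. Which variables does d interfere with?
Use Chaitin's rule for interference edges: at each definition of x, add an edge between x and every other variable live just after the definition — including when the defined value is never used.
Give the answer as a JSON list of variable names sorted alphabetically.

def/use:
  B0: {d,k,w} / ∅
  B1: {r} / {k}
  B2: {b,x} / {k}
  B3: {w} / {w}
  B4: {w} / {d,w}
  B5: {b} / ∅
  B6: {x} / {x}
  B7: {d,k} / {k}

Backward fixpoint:
  B0: in=∅ out={d,k,w}
  B1: in={k,w} out={w}
  B2: in={d,k,w} out={d,k,w,x}
  B3: in={w} out=∅
  B4: in={d,k,w,x} out={k,x}
  B5: in={k,x} out={k,x}
  B6: in={k,x} out={k}
  B7: in={k} out=∅

Conflict graph:
  b: {d,k,w,x}
  d: {b,k,w,x}
  k: {b,d,w,x}
  r: {w}
  w: {b,d,k,r,x}
  x: {b,d,k,w}

N(d) = ["b", "k", "w", "x"]

Answer: ["b", "k", "w", "x"]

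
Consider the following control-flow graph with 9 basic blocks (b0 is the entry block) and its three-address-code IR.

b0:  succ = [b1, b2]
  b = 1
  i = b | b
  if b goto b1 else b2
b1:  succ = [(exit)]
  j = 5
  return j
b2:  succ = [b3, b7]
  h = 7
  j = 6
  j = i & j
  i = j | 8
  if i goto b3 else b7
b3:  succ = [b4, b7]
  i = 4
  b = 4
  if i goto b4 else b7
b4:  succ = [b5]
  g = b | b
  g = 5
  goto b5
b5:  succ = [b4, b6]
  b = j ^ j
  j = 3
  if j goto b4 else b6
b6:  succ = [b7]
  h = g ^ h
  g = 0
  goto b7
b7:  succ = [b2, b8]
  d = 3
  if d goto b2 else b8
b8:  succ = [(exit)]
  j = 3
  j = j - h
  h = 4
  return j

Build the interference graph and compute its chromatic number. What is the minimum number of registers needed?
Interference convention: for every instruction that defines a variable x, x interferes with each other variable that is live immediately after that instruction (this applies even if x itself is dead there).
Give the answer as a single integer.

Per-block:
  b0: {b,i} / ∅
  b1: {j} / ∅
  b2: {h,i,j} / {i}
  b3: {b,i} / ∅
  b4: {g} / {b}
  b5: {b,j} / {j}
  b6: {g,h} / {g,h}
  b7: {d} / ∅
  b8: {h,j} / {h}

Liveness:
  b0: in=∅ out={i}
  b1: in=∅ out=∅
  b2: in={i} out={h,i,j}
  b3: in={h,j} out={b,h,i,j}
  b4: in={b,h,i,j} out={g,h,i,j}
  b5: in={g,h,i,j} out={b,g,h,i,j}
  b6: in={g,h,i} out={h,i}
  b7: in={h,i} out={h,i}
  b8: in={h} out=∅

Interfere edges:
  b↔{g,h,i,j}
  d↔{h,i}
  g↔{b,h,i,j}
  h↔{b,d,g,i,j}
  i↔{b,d,g,h,j}
  j↔{b,g,h,i}

Colouring:
  clique {b,g,h,i,j} ⇒ need ≥ 5
  5-colouring: c0={h}  c1={i}  c2={b,d}  c3={g}  c4={j}
  χ = 5

Answer: 5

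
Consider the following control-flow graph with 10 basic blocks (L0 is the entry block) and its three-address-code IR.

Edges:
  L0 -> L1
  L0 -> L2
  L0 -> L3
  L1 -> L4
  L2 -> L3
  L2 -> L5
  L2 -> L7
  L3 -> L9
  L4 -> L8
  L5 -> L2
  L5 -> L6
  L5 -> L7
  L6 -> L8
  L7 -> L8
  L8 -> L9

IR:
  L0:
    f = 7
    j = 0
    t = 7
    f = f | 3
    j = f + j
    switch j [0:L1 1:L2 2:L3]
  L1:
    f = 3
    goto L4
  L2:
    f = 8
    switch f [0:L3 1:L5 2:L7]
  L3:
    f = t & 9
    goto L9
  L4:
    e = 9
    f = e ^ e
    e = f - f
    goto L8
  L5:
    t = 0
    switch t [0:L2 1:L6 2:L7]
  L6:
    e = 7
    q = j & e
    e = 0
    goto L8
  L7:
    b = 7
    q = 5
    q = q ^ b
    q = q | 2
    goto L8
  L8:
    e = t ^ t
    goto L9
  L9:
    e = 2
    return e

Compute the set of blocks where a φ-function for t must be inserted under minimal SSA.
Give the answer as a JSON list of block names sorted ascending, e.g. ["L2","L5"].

idom tree: L1←L0 L2←L0 L3←L0 L4←L1 L5←L2 L6←L5 L7←L2 L8←L0 L9←L0
Join-block Dom:
  L2: preds {L0,L5}: {L0} ∩ {L0,L2,L5} = {L0}; idom=L0
  L3: preds {L0,L2}: {L0} ∩ {L0,L2} = {L0}; idom=L0
  L7: preds {L2,L5}: {L0,L2} ∩ {L0,L2,L5} = {L0,L2}; idom=L2
  L8: preds {L4,L6,L7}: {L0,L1,L4} ∩ {L0,L2,L5,L6} ∩ {L0,L2,L7} = {L0}; idom=L0
  L9: preds {L3,L8}: {L0,L3} ∩ {L0,L8} = {L0}; idom=L0

DF walk-up:
  L2←L0: walk · to L0
  L2←L5: walk L5→L2 to L0
  L3←L0: walk · to L0
  L3←L2: walk L2 to L0
  L7←L2: walk · to L2
  L7←L5: walk L5 to L2
  L8←L4: walk L4→L1 to L0
  L8←L6: walk L6→L5→L2 to L0
  L8←L7: walk L7→L2 to L0
  L9←L3: walk L3 to L0
  L9←L8: walk L8 to L0
  L0 → ∅
  L1 → {L8}
  L2 → {L2,L3,L8}
  L3 → {L9}
  L4 → {L8}
  L5 → {L2,L7,L8}
  L6 → {L8}
  L7 → {L8}
  L8 → {L9}
  L9 → ∅

φ for t: defs {L0,L5}
  DF⁺ = {L2,L3,L7,L8,L9}

Answer: ["L2", "L3", "L7", "L8", "L9"]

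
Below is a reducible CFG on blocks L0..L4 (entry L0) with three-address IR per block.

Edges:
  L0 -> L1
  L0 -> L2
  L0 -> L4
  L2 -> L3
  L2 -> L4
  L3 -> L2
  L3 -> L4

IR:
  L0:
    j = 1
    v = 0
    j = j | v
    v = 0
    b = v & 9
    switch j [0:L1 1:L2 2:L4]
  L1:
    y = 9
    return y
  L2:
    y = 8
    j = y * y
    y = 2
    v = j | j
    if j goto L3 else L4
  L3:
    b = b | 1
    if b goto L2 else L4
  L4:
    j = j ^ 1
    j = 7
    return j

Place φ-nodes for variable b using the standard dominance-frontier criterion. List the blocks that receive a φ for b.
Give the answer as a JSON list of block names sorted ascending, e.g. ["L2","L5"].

idom tree: L1←L0 L2←L0 L3←L2 L4←L0
Join-block Dom:
  L2: preds {L0,L3}: {L0} ∩ {L0,L2,L3} = {L0}; idom=L0
  L4: preds {L0,L2,L3}: {L0} ∩ {L0,L2} ∩ {L0,L2,L3} = {L0}; idom=L0

DF derivation:
  join L2 pred L0: · stop@L0
  join L2 pred L3: L3→L2 stop@L0
  join L4 pred L0: · stop@L0
  join L4 pred L2: L2 stop@L0
  join L4 pred L3: L3→L2 stop@L0
  L0 → ∅
  L1 → ∅
  L2 → {L2,L4}
  L3 → {L2,L4}
  L4 → ∅

φ for b: defs {L0,L3}
  DF⁺ = {L2,L4}

Answer: ["L2", "L4"]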